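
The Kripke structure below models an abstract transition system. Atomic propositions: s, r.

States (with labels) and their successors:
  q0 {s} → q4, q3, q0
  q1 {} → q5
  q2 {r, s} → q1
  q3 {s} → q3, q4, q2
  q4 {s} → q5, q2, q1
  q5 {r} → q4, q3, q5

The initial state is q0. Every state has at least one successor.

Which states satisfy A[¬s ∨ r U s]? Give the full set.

{q0, q2, q3, q4}

States satisfying ¬s ∨ r: {q1, q2, q5}.
States satisfying s: {q0, q2, q3, q4}.
States satisfying A[¬s ∨ r U s]: {q0, q2, q3, q4}.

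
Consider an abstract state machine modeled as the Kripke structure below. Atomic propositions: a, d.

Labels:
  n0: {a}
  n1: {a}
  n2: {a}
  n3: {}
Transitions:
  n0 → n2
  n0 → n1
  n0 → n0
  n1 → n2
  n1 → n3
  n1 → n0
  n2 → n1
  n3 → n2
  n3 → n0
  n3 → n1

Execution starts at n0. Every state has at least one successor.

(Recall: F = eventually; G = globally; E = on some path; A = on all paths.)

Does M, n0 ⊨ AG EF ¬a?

States satisfying EF ¬a: {n0, n1, n2, n3}.
States satisfying AG EF ¬a: {n0, n1, n2, n3}.
Every state reachable from n0 satisfies EF ¬a.
n0 ∈ Sat(AG EF ¬a).

Satisfied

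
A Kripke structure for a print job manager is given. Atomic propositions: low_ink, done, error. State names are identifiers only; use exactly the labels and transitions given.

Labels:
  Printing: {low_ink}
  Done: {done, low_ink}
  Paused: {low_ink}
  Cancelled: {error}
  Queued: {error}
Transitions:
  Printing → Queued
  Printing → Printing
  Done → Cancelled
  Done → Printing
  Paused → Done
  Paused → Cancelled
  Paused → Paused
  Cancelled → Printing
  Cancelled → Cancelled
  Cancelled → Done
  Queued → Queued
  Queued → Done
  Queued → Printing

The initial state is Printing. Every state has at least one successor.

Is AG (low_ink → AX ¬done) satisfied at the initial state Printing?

Holds

States satisfying low_ink → AX ¬done: {Printing, Done, Cancelled, Queued}.
States satisfying AG (low_ink → AX ¬done): {Printing, Done, Cancelled, Queued}.
Every state reachable from Printing satisfies low_ink → AX ¬done.
Printing ∈ Sat(AG (low_ink → AX ¬done)).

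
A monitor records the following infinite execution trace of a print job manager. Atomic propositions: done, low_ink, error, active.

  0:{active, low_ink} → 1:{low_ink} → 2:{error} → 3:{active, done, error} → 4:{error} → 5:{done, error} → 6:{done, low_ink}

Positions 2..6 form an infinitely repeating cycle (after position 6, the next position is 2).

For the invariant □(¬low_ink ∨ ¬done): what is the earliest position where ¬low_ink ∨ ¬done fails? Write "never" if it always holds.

Check ¬low_ink ∨ ¬done at each position in order: 0 ✓, 1 ✓, 2 ✓, 3 ✓, 4 ✓, 5 ✓.
At position 6 the labels are {done, low_ink}, so ¬low_ink ∨ ¬done is false there. This is the first violation.

6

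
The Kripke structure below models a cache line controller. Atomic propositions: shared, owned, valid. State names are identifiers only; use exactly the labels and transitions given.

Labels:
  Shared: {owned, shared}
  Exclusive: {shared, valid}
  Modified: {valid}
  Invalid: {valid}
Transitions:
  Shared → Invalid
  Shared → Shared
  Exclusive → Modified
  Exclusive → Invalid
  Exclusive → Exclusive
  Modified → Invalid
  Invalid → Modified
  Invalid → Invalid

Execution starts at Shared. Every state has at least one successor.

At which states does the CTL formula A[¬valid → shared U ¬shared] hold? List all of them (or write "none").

{Modified, Invalid}

States satisfying ¬valid → shared: {Shared, Exclusive, Modified, Invalid}.
States satisfying ¬shared: {Modified, Invalid}.
States satisfying A[¬valid → shared U ¬shared]: {Modified, Invalid}.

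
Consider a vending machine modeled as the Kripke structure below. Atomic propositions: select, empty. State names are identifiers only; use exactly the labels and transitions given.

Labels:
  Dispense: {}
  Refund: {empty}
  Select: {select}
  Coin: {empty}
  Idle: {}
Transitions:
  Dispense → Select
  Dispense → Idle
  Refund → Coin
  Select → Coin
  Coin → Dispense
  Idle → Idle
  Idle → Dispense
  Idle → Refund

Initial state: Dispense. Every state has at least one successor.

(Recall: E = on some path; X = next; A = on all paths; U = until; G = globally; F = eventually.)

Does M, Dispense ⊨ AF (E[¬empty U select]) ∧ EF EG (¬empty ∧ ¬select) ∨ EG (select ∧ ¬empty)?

Holds

States satisfying E[¬empty U select]: {Dispense, Select, Idle}.
States satisfying AF (E[¬empty U select]): {Dispense, Refund, Select, Coin, Idle}.
States satisfying EG (¬empty ∧ ¬select): {Dispense, Idle}.
States satisfying EF EG (¬empty ∧ ¬select): {Dispense, Refund, Select, Coin, Idle}.
States satisfying AF (E[¬empty U select]) ∧ EF EG (¬empty ∧ ¬select): {Dispense, Refund, Select, Coin, Idle}.
States satisfying select ∧ ¬empty: {Select}.
States satisfying EG (select ∧ ¬empty): ∅.
States satisfying AF (E[¬empty U select]) ∧ EF EG (¬empty ∧ ¬select) ∨ EG (select ∧ ¬empty): {Dispense, Refund, Select, Coin, Idle}.
Dispense ∈ Sat(AF (E[¬empty U select]) ∧ EF EG (¬empty ∧ ¬select) ∨ EG (select ∧ ¬empty)).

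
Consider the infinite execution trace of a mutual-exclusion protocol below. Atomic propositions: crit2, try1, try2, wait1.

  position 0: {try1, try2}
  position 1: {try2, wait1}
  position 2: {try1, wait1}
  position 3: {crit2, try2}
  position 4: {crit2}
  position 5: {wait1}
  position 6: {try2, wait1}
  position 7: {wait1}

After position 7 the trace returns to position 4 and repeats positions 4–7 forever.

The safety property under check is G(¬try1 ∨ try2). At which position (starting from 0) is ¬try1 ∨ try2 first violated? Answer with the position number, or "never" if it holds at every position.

Check ¬try1 ∨ try2 at each position in order: 0 ✓, 1 ✓.
At position 2 the labels are {try1, wait1}, so ¬try1 ∨ try2 is false there. This is the first violation.

2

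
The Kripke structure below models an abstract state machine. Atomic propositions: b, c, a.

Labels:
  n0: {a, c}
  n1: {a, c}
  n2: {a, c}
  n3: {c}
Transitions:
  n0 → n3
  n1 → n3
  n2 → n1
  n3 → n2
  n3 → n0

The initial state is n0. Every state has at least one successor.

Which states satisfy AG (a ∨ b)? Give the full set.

none

States satisfying a ∨ b: {n0, n1, n2}.
States satisfying AG (a ∨ b): ∅.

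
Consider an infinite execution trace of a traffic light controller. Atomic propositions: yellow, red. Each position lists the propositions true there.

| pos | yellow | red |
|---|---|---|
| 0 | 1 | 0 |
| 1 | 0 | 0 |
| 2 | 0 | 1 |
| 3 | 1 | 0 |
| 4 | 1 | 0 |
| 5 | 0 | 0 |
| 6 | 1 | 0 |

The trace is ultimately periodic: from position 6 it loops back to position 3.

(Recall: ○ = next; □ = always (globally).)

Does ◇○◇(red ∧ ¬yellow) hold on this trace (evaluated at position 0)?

Yes

○◇(red ∧ ¬yellow) holds at position 0, which is reachable from 0, so ◇○◇(red ∧ ¬yellow) holds.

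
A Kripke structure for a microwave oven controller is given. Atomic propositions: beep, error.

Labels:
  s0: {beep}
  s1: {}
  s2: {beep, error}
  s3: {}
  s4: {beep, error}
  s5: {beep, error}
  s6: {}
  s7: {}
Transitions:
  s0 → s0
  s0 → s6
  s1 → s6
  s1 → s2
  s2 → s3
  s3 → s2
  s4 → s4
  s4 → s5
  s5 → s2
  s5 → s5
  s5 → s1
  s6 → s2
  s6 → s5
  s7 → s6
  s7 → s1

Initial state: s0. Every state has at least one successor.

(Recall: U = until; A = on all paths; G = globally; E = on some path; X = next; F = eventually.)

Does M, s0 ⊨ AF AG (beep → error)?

Violated

States satisfying AG (beep → error): {s1, s2, s3, s4, s5, s6, s7}.
States satisfying AF AG (beep → error): {s1, s2, s3, s4, s5, s6, s7}.
There is a path from s0 along which AG (beep → error) never holds.
s0 ∉ Sat(AF AG (beep → error)).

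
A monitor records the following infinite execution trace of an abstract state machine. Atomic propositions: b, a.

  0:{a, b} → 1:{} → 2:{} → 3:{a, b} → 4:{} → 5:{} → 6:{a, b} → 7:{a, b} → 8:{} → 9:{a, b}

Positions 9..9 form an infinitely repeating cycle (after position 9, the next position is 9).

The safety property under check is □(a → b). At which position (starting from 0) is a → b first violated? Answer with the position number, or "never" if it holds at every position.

a → b holds at every position 0..9, and those are all the positions the trace ever visits, so the invariant □(a → b) is never violated.

never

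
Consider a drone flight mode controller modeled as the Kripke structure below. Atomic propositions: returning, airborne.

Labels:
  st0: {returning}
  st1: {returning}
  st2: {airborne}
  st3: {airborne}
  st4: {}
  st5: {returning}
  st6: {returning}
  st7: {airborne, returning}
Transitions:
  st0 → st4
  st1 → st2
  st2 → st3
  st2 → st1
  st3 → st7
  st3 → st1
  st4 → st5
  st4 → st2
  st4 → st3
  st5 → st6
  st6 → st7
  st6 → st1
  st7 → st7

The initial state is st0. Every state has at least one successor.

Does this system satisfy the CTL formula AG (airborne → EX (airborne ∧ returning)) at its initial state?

No

States satisfying airborne → EX (airborne ∧ returning): {st0, st1, st3, st4, st5, st6, st7}.
States satisfying AG (airborne → EX (airborne ∧ returning)): {st7}.
st2 is reachable from st0 and violates airborne → EX (airborne ∧ returning), so AG fails at st0.
st0 ∉ Sat(AG (airborne → EX (airborne ∧ returning))).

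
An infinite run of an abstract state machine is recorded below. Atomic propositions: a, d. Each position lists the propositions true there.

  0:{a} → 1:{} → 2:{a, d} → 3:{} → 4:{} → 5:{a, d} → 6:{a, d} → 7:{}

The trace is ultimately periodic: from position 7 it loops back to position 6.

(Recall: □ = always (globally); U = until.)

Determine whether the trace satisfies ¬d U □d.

No

Walking from position 0: at position 2, □d has not yet held and ¬d fails, so ¬d U □d is false.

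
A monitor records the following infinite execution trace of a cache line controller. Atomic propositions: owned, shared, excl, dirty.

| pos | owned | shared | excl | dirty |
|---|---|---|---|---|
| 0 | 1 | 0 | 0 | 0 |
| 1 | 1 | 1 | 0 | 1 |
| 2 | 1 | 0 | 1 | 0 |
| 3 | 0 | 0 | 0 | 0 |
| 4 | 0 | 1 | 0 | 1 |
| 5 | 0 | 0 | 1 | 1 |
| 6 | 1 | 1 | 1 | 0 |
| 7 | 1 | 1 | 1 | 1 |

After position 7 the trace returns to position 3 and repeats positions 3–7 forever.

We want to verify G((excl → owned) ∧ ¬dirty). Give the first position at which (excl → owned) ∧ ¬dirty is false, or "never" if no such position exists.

1

Check (excl → owned) ∧ ¬dirty at each position in order: 0 ✓.
At position 1 the labels are {dirty, owned, shared}, so (excl → owned) ∧ ¬dirty is false there. This is the first violation.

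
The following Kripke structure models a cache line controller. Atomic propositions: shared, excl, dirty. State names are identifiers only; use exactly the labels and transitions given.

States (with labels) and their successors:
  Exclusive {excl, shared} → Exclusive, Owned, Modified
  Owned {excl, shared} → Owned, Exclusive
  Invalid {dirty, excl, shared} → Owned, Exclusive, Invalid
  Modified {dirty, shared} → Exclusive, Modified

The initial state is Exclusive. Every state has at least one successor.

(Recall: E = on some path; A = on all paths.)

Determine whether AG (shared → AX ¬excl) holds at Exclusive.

States satisfying shared → AX ¬excl: ∅.
States satisfying AG (shared → AX ¬excl): ∅.
Exclusive is reachable from Exclusive and violates shared → AX ¬excl, so AG fails at Exclusive.
Exclusive ∉ Sat(AG (shared → AX ¬excl)).

Violated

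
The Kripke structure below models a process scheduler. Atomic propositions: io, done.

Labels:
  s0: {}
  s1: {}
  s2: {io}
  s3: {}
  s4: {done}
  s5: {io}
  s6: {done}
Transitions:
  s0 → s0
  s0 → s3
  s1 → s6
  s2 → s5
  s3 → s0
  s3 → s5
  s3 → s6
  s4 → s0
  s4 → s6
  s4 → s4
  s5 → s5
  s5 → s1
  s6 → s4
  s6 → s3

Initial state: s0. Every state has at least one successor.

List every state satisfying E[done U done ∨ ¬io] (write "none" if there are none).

{s0, s1, s3, s4, s6}

States satisfying done: {s4, s6}.
States satisfying done ∨ ¬io: {s0, s1, s3, s4, s6}.
States satisfying E[done U done ∨ ¬io]: {s0, s1, s3, s4, s6}.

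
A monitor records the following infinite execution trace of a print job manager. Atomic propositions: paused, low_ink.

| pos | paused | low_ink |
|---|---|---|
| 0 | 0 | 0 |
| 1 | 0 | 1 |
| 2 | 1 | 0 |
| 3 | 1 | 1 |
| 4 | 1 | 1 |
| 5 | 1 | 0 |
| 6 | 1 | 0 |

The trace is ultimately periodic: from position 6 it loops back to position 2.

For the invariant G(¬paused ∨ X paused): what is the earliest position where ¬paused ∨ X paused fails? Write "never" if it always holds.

never

¬paused ∨ X paused holds at every position 0..6, and those are all the positions the trace ever visits, so the invariant G(¬paused ∨ X paused) is never violated.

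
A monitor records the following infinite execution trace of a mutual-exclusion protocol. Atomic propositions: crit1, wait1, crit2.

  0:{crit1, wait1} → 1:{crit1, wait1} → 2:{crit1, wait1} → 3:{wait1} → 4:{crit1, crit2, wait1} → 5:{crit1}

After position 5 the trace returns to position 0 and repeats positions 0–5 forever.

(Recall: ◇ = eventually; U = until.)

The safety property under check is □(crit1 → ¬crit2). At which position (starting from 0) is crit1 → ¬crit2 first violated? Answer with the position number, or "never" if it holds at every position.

4

Check crit1 → ¬crit2 at each position in order: 0 ✓, 1 ✓, 2 ✓, 3 ✓.
At position 4 the labels are {crit1, crit2, wait1}, so crit1 → ¬crit2 is false there. This is the first violation.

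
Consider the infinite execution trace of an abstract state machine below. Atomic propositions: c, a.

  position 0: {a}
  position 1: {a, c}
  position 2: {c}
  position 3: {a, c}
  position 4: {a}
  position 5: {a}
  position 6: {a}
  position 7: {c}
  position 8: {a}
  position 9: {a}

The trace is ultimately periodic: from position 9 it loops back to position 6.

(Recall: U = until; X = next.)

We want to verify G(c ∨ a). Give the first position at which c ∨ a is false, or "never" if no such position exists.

c ∨ a holds at every position 0..9, and those are all the positions the trace ever visits, so the invariant G(c ∨ a) is never violated.

never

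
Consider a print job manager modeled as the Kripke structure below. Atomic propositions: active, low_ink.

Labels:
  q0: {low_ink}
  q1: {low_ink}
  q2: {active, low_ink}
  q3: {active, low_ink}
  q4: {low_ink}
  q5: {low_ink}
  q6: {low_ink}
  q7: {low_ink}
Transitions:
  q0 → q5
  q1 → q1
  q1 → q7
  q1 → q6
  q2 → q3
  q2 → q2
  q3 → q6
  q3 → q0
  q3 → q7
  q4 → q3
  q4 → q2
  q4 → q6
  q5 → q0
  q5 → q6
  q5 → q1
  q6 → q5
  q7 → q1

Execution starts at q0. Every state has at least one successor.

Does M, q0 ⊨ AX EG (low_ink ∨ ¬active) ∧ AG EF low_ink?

Yes

States satisfying EG (low_ink ∨ ¬active): {q0, q1, q2, q3, q4, q5, q6, q7}.
States satisfying AX EG (low_ink ∨ ¬active): {q0, q1, q2, q3, q4, q5, q6, q7}.
States satisfying EF low_ink: {q0, q1, q2, q3, q4, q5, q6, q7}.
States satisfying AG EF low_ink: {q0, q1, q2, q3, q4, q5, q6, q7}.
States satisfying AX EG (low_ink ∨ ¬active) ∧ AG EF low_ink: {q0, q1, q2, q3, q4, q5, q6, q7}.
q0 ∈ Sat(AX EG (low_ink ∨ ¬active) ∧ AG EF low_ink).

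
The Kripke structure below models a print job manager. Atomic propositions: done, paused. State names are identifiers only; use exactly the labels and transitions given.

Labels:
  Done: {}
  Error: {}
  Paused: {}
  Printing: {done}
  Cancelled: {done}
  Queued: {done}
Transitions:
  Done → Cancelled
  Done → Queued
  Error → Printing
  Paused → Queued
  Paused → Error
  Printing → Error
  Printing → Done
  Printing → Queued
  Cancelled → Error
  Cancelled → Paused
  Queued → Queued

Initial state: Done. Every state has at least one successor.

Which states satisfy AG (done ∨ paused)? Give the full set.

States satisfying done ∨ paused: {Printing, Cancelled, Queued}.
States satisfying AG (done ∨ paused): {Queued}.

{Queued}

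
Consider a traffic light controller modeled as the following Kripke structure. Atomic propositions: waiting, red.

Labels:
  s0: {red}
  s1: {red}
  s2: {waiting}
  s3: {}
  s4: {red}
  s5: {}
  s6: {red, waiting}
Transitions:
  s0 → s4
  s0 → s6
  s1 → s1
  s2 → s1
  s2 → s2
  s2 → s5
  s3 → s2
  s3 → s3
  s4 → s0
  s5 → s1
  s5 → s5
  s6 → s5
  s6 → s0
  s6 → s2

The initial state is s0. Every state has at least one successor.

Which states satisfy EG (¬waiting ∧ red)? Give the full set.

{s0, s1, s4}

States satisfying ¬waiting ∧ red: {s0, s1, s4}.
States satisfying EG (¬waiting ∧ red): {s0, s1, s4}.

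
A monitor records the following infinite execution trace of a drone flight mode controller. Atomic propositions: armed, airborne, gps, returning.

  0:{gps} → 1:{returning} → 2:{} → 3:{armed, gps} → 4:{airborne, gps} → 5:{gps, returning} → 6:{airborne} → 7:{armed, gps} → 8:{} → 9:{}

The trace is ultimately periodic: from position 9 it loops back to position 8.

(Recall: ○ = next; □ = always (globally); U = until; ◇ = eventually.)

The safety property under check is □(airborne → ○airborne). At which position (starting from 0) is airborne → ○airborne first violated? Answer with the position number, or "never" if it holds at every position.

4

Check airborne → ○airborne at each position in order: 0 ✓, 1 ✓, 2 ✓, 3 ✓.
At position 4 the labels are {airborne, gps} and the next position 5 has {gps, returning}, so airborne → ○airborne is false there. This is the first violation.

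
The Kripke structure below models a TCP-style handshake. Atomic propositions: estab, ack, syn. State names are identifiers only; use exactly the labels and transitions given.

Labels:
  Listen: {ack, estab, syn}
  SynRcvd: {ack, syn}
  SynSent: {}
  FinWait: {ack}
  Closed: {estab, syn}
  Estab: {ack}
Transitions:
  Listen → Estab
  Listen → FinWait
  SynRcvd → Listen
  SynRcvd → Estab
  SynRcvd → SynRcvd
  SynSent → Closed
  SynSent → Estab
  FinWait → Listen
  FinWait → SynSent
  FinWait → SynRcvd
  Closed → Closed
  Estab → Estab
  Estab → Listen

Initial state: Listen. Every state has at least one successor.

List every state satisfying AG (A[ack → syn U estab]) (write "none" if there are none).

{Closed}

States satisfying A[ack → syn U estab]: {Listen, Closed}.
States satisfying AG (A[ack → syn U estab]): {Closed}.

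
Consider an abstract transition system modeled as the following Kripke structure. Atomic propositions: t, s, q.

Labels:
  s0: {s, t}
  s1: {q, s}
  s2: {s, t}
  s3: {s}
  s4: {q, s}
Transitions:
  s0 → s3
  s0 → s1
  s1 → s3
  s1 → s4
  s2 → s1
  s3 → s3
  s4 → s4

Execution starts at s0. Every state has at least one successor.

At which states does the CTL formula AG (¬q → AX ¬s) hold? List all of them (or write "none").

{s4}

States satisfying ¬q → AX ¬s: {s1, s4}.
States satisfying AG (¬q → AX ¬s): {s4}.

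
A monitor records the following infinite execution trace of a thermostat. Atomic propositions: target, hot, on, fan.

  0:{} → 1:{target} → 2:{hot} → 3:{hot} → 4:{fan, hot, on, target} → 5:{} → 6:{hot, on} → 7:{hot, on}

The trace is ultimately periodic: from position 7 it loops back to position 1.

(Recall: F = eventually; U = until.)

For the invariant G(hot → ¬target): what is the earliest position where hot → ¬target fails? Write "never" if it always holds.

4

Check hot → ¬target at each position in order: 0 ✓, 1 ✓, 2 ✓, 3 ✓.
At position 4 the labels are {fan, hot, on, target}, so hot → ¬target is false there. This is the first violation.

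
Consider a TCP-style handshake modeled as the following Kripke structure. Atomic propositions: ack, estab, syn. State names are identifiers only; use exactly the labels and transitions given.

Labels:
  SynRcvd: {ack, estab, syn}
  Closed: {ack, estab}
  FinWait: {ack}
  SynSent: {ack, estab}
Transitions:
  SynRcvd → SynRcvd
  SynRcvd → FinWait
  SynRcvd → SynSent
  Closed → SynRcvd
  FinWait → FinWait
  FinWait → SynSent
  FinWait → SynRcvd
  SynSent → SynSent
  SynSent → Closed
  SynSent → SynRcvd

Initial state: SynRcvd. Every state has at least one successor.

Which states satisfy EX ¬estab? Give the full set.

{SynRcvd, FinWait}

States satisfying ¬estab: {FinWait}.
States satisfying EX ¬estab: {SynRcvd, FinWait}.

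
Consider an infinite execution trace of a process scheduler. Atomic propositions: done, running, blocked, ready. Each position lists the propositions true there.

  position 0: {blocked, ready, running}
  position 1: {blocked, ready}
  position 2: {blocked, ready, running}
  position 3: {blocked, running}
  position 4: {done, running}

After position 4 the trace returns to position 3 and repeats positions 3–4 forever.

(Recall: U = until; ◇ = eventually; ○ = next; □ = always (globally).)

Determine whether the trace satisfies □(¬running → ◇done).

¬running → ◇done holds at every position 0..4, and those are all positions ever visited, so □(¬running → ◇done) holds.
Positions where ¬running holds: 1.
Check ◇done at each: 1→ok.

Holds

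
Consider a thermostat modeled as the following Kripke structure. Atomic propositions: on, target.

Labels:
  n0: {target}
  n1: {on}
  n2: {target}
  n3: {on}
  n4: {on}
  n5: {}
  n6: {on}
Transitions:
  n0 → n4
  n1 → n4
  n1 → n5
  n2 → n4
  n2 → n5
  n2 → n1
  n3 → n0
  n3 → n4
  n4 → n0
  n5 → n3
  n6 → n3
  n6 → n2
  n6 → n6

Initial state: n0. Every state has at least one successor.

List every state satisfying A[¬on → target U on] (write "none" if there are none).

{n0, n1, n3, n4, n6}

States satisfying ¬on → target: {n0, n1, n2, n3, n4, n6}.
States satisfying on: {n1, n3, n4, n6}.
States satisfying A[¬on → target U on]: {n0, n1, n3, n4, n6}.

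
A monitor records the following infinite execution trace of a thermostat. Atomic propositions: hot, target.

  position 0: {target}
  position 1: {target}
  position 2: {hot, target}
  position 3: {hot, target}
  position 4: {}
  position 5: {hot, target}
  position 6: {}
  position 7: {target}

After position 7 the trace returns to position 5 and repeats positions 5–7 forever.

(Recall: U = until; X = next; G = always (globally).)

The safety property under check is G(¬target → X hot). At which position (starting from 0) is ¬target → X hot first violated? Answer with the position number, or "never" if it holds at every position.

6

Check ¬target → X hot at each position in order: 0 ✓, 1 ✓, 2 ✓, 3 ✓, 4 ✓, 5 ✓.
At position 6 the labels are {} and the next position 7 has {target}, so ¬target → X hot is false there. This is the first violation.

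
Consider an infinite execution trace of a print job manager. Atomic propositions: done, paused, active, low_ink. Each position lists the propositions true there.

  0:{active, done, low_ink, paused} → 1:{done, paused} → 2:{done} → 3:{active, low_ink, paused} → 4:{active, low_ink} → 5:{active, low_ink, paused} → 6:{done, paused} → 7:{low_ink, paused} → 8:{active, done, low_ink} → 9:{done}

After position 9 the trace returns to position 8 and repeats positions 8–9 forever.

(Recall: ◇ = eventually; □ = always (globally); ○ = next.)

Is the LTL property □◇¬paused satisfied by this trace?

Yes

◇¬paused holds at every position 0..9, and those are all positions ever visited, so □◇¬paused holds.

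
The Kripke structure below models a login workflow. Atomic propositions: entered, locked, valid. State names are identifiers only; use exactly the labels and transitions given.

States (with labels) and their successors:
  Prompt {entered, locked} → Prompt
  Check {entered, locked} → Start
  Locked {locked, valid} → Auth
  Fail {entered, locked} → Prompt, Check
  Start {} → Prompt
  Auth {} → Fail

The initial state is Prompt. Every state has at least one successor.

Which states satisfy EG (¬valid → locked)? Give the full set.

{Prompt, Fail}

States satisfying ¬valid → locked: {Prompt, Check, Locked, Fail}.
States satisfying EG (¬valid → locked): {Prompt, Fail}.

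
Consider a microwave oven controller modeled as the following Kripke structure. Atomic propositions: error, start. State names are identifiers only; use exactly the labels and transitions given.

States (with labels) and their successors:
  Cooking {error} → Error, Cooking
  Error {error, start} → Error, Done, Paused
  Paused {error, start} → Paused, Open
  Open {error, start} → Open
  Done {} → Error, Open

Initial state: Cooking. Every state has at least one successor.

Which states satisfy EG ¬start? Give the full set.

{Cooking}

States satisfying ¬start: {Cooking, Done}.
States satisfying EG ¬start: {Cooking}.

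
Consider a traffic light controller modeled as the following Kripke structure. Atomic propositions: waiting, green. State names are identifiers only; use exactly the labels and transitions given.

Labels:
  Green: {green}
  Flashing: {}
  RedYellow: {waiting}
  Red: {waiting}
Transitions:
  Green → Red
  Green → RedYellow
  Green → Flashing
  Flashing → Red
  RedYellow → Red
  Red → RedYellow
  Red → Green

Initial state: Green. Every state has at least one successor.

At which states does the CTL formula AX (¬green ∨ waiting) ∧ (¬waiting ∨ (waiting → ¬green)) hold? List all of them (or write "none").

{Green, Flashing, RedYellow}

States satisfying ¬green ∨ waiting: {Flashing, RedYellow, Red}.
States satisfying AX (¬green ∨ waiting): {Green, Flashing, RedYellow}.
States satisfying ¬waiting: {Green, Flashing}.
States satisfying ¬green: {Flashing, RedYellow, Red}.
States satisfying waiting → ¬green: {Green, Flashing, RedYellow, Red}.
States satisfying ¬waiting ∨ (waiting → ¬green): {Green, Flashing, RedYellow, Red}.
States satisfying AX (¬green ∨ waiting) ∧ (¬waiting ∨ (waiting → ¬green)): {Green, Flashing, RedYellow}.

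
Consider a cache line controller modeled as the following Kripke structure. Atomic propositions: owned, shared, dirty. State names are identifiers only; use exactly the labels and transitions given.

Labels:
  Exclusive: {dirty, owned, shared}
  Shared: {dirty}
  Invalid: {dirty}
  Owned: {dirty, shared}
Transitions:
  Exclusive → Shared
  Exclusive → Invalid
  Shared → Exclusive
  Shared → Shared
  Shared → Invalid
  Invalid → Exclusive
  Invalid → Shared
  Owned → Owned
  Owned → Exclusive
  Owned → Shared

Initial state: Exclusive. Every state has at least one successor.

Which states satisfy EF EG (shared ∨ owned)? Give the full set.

States satisfying EG (shared ∨ owned): {Owned}.
States satisfying EF EG (shared ∨ owned): {Owned}.

{Owned}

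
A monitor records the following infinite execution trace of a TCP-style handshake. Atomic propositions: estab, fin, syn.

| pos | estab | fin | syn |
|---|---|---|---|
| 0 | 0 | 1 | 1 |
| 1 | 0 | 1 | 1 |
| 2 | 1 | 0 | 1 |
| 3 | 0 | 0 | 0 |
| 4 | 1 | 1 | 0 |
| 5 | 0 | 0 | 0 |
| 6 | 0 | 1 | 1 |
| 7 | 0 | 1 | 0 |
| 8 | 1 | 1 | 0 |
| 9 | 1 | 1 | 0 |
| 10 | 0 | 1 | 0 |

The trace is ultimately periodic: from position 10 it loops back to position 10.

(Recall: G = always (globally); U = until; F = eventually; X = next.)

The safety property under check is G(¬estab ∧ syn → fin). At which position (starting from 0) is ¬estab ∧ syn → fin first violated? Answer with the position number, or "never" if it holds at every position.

¬estab ∧ syn → fin holds at every position 0..10, and those are all the positions the trace ever visits, so the invariant G(¬estab ∧ syn → fin) is never violated.

never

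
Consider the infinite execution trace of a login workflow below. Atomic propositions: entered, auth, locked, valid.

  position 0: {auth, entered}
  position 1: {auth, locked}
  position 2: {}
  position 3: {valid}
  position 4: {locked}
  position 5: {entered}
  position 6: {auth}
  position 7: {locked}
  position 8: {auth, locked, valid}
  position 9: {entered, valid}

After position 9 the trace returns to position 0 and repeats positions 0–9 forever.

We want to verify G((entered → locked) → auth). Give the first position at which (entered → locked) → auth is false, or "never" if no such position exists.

2

Check (entered → locked) → auth at each position in order: 0 ✓, 1 ✓.
At position 2 the labels are {}, so (entered → locked) → auth is false there. This is the first violation.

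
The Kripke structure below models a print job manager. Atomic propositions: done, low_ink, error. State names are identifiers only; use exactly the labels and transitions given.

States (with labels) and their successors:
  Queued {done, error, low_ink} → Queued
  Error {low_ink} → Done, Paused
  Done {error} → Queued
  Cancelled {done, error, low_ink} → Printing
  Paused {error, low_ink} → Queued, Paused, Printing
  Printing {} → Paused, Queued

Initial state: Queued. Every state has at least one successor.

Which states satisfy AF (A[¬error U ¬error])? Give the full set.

{Error, Cancelled, Printing}

States satisfying A[¬error U ¬error]: {Error, Printing}.
States satisfying AF (A[¬error U ¬error]): {Error, Cancelled, Printing}.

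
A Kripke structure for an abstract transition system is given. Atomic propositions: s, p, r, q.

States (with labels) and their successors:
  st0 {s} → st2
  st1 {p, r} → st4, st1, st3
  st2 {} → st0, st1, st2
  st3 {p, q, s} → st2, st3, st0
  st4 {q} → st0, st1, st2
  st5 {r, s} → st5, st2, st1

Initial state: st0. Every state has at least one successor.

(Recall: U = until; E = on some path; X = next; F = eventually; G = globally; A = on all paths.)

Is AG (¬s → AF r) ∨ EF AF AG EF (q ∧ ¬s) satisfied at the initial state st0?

States satisfying ¬s → AF r: {st0, st1, st3, st5}.
States satisfying AG (¬s → AF r): ∅.
States satisfying AF AG EF (q ∧ ¬s): {st0, st1, st2, st3, st4, st5}.
States satisfying EF AF AG EF (q ∧ ¬s): {st0, st1, st2, st3, st4, st5}.
States satisfying AG (¬s → AF r) ∨ EF AF AG EF (q ∧ ¬s): {st0, st1, st2, st3, st4, st5}.
st0 ∈ Sat(AG (¬s → AF r) ∨ EF AF AG EF (q ∧ ¬s)).

Satisfied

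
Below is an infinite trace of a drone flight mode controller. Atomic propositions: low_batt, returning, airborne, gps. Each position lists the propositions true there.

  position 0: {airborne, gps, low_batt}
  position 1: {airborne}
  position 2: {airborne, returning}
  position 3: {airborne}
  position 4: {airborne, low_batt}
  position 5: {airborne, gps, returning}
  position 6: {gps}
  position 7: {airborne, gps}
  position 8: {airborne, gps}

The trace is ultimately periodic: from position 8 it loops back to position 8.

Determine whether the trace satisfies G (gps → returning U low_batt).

gps → returning U low_batt must hold at every position from 0 onward. It fails at position 5, so G (gps → returning U low_batt) is false.
Positions where gps holds: 0, 5, 6, 7, 8.
Check returning U low_batt at each: 0→ok, 5→fails, 6→fails, 7→fails, 8→fails.

Violated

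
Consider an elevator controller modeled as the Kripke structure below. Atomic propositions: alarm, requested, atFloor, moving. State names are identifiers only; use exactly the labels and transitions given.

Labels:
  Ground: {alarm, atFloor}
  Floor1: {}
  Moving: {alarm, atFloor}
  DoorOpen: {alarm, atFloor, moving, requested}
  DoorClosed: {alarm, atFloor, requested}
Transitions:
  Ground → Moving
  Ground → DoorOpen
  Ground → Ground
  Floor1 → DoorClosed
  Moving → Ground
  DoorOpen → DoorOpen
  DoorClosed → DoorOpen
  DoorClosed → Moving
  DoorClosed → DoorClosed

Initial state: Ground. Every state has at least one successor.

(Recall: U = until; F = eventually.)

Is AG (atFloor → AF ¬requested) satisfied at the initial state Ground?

Violated

States satisfying atFloor → AF ¬requested: {Ground, Floor1, Moving}.
States satisfying AG (atFloor → AF ¬requested): ∅.
DoorOpen is reachable from Ground and violates atFloor → AF ¬requested, so AG fails at Ground.
Ground ∉ Sat(AG (atFloor → AF ¬requested)).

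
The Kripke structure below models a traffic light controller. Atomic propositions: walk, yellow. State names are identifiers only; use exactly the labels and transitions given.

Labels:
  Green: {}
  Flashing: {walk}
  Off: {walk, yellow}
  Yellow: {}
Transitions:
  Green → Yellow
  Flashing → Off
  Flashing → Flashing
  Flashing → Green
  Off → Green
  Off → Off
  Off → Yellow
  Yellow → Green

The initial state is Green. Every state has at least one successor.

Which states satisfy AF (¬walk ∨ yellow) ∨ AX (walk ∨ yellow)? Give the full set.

{Green, Off, Yellow}

States satisfying ¬walk ∨ yellow: {Green, Off, Yellow}.
States satisfying AF (¬walk ∨ yellow): {Green, Off, Yellow}.
States satisfying walk ∨ yellow: {Flashing, Off}.
States satisfying AX (walk ∨ yellow): ∅.
States satisfying AF (¬walk ∨ yellow) ∨ AX (walk ∨ yellow): {Green, Off, Yellow}.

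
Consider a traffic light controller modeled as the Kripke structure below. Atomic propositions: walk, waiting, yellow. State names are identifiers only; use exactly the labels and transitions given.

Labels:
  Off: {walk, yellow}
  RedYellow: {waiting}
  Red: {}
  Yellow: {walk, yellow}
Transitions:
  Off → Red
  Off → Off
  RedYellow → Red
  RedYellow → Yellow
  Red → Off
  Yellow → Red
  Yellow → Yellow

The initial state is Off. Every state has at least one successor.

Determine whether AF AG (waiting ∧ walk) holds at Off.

Does not hold

States satisfying AG (waiting ∧ walk): ∅.
States satisfying AF AG (waiting ∧ walk): ∅.
There is a path from Off along which AG (waiting ∧ walk) never holds.
Off ∉ Sat(AF AG (waiting ∧ walk)).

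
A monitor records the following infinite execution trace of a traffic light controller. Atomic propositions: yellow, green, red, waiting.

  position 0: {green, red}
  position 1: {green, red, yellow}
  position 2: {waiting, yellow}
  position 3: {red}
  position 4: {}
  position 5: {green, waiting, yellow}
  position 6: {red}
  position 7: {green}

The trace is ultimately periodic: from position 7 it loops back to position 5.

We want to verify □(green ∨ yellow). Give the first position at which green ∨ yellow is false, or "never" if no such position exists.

3

Check green ∨ yellow at each position in order: 0 ✓, 1 ✓, 2 ✓.
At position 3 the labels are {red}, so green ∨ yellow is false there. This is the first violation.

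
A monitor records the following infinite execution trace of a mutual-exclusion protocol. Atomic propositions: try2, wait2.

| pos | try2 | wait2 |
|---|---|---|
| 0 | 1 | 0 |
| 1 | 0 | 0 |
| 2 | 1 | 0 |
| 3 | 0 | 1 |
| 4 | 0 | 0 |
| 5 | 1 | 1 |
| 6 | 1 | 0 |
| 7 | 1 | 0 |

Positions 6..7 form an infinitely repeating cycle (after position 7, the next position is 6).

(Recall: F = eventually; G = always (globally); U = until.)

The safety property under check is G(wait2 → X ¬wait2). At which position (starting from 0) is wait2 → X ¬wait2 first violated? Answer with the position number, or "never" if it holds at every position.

never

wait2 → X ¬wait2 holds at every position 0..7, and those are all the positions the trace ever visits, so the invariant G(wait2 → X ¬wait2) is never violated.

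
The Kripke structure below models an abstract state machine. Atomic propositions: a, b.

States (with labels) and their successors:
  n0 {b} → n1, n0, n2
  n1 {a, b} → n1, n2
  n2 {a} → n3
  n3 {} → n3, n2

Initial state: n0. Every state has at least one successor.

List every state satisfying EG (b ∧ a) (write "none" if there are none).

States satisfying b ∧ a: {n1}.
States satisfying EG (b ∧ a): {n1}.

{n1}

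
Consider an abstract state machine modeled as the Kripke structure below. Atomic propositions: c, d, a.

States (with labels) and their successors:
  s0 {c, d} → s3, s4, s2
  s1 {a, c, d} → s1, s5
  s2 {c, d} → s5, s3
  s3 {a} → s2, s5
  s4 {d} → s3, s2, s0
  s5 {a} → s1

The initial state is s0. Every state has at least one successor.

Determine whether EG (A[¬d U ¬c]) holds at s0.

States satisfying A[¬d U ¬c]: {s3, s4, s5}.
States satisfying EG (A[¬d U ¬c]): ∅.
No suitable path/successor from s0 witnesses the formula.
s0 ∉ Sat(EG (A[¬d U ¬c])).

Violated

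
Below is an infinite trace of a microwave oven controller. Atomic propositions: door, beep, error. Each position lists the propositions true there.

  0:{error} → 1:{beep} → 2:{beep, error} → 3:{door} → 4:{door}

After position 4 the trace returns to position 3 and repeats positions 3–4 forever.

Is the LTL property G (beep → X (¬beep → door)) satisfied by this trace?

beep → X (¬beep → door) holds at every position 0..4, and those are all positions ever visited, so G (beep → X (¬beep → door)) holds.
Positions where beep holds: 1, 2.
Check X (¬beep → door) at each: 1→ok, 2→ok.

Yes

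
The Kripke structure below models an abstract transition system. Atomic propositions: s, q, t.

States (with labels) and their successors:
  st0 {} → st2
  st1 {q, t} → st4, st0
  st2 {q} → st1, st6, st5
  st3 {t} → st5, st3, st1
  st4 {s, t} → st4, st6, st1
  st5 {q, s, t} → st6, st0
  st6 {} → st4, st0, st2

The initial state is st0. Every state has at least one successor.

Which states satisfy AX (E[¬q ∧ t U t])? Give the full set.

States satisfying E[¬q ∧ t U t]: {st1, st3, st4, st5}.
States satisfying AX (E[¬q ∧ t U t]): {st3}.

{st3}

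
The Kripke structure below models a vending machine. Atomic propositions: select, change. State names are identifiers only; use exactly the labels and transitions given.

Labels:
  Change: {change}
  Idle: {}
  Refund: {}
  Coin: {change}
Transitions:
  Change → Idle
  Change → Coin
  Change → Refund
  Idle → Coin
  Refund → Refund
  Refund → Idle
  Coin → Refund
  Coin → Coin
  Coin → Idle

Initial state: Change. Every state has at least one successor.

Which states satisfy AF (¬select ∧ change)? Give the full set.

States satisfying ¬select ∧ change: {Change, Coin}.
States satisfying AF (¬select ∧ change): {Change, Idle, Coin}.

{Change, Idle, Coin}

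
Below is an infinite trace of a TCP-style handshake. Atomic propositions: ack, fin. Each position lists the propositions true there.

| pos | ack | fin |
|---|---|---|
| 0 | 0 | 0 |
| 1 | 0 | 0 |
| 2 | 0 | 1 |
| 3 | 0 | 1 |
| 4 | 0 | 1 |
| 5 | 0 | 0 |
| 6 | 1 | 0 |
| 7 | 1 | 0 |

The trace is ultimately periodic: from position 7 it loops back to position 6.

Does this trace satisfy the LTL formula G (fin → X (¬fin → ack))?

No

fin → X (¬fin → ack) must hold at every position from 0 onward. It fails at position 4, so G (fin → X (¬fin → ack)) is false.
Positions where fin holds: 2, 3, 4.
Check X (¬fin → ack) at each: 2→ok, 3→ok, 4→fails.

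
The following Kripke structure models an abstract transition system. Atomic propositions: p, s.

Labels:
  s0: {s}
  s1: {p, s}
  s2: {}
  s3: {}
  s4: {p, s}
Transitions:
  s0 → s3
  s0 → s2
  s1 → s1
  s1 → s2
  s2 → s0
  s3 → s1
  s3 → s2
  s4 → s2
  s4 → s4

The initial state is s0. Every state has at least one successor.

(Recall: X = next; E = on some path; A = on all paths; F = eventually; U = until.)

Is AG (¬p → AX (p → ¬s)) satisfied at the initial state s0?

Does not hold

States satisfying ¬p → AX (p → ¬s): {s0, s1, s2, s4}.
States satisfying AG (¬p → AX (p → ¬s)): ∅.
s3 is reachable from s0 and violates ¬p → AX (p → ¬s), so AG fails at s0.
s0 ∉ Sat(AG (¬p → AX (p → ¬s))).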